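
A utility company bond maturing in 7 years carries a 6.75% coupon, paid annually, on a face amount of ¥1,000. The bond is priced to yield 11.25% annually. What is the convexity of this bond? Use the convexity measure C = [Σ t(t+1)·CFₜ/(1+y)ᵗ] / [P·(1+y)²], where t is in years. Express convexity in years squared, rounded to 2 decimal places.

With y = 0.1125:
  t   CF        PV=CF/(1+0.1125)^t    t·PV        t(t+1)·PV
  1        67.50        60.6742        60.6742         121.3483
  2        67.50        54.5386       109.0771         327.2314
  3        67.50        49.0234       147.0703         588.2812
  4        67.50        44.0660       176.2640         881.3201
  5        67.50        39.6099       198.0495       1,188.2968
  6        67.50        35.6044       213.6264       1,495.3847
  7     1,067.50       506.1366     3,542.9562      28,343.6498
  Σ                    789.6531     4,447.7177      32,945.5124
P = 789.6531.
Convexity = Σ t(t+1)·PV / [P·(1+y)²] = 32,945.5124 / (789.6531 × 1.237656) = 33.71009.

33.71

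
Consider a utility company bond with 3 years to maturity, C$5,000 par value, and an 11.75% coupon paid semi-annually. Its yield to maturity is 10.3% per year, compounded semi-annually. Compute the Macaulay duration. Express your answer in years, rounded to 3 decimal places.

2.621 years

Periodic yield y = 0.0515. Discount each cash flow and weight by its period:
  t   CF        PV=CF/(1+0.0515)^t    t·PV
  1       293.75       279.3628       279.3628
  2       293.75       265.6803       531.3606
  3       293.75       252.6679       758.0037
  4       293.75       240.2928       961.1712
  5       293.75       228.5238     1,142.6191
  6     5,293.75     3,916.5869    23,499.5213
  Σ                  5,183.1145    27,172.0387
Price P = Σ PV = 5,183.1145.
Macaulay duration = Σ(t·PV) / P = 27,172.0387 / 5,183.1145 = 5.24242 half-year periods.
In years: 5.24242 / 2 = 2.62121 years.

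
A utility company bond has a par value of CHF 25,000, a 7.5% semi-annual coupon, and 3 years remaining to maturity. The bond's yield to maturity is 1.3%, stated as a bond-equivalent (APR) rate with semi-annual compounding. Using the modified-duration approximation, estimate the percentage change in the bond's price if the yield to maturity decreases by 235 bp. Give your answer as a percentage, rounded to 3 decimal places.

+6.457%

Periodic yield y = 0.0065. Modified duration first:
  t   CF        PV=CF/(1+0.0065)^t    t·PV
  1       937.50       931.4456       931.4456
  2       937.50       925.4303     1,850.8606
  3       937.50       919.4539     2,758.3616
  4       937.50       913.5160     3,654.0640
  5       937.50       907.6165     4,538.0825
  6    25,937.50    24,948.5574   149,691.3445
  Σ                 29,546.0197   163,424.1588
P = 29,546.0197; D_Mac = 5.53117 half-year periods = 2.76559 yrs; D_mod = 2.76559/(1+0.0065) = 2.74773 yrs.
ΔP/P ≈ -D_mod · Δy = -2.74773 × (-0.0235) = +0.064572 = +6.4572%.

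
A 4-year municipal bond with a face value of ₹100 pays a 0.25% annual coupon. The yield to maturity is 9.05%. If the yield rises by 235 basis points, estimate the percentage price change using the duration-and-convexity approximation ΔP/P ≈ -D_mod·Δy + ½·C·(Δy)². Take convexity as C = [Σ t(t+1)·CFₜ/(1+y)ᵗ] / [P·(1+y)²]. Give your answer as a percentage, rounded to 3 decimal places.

-8.119%

With y = 0.0905:
  t   CF        PV=CF/(1+0.0905)^t    t·PV        t(t+1)·PV
  1         0.25         0.2293         0.2293           0.4585
  2         0.25         0.2102         0.4205           1.2614
  3         0.25         0.1928         0.5783           2.3134
  4       100.25        70.8895       283.5579       1,417.7893
  Σ                     71.5217       284.7859       1,421.8225
P = 71.5217; D_Mac = 3.98181 yrs; D_mod = 3.65136 yrs; C = 16.71691.
Duration effect: -3.65136 × (+0.0235) = -0.085807
Convexity effect: 0.5 × 16.71691 × (0.0235)² = +0.0046160
ΔP/P ≈ -0.085807 + 0.0046160 = -0.081191 = -8.1191%.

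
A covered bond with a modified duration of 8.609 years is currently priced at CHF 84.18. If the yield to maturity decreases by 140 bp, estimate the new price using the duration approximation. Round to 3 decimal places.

Duration approximation: ΔP/P ≈ -D_mod · Δy = -8.609 × (-0.014) = +0.120526.
New price ≈ 84.18 × (1 + 0.120526) = 94.32587868.

CHF 94.326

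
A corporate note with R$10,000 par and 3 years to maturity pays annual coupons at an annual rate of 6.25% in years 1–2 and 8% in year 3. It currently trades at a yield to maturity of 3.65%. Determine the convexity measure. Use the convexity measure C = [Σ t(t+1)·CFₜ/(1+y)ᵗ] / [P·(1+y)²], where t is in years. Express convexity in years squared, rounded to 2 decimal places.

With y = 0.0365:
  t   CF        PV=CF/(1+0.0365)^t    t·PV        t(t+1)·PV
  1       625.00       602.9908       602.9908       1,205.9817
  2       625.00       581.7567     1,163.5134       3,490.5403
  3    10,800.00     9,698.7516    29,096.2548     116,385.0191
  Σ                 10,883.4991    30,862.7590     121,081.5411
P = 10,883.4991.
Convexity = Σ t(t+1)·PV / [P·(1+y)²] = 121,081.5411 / (10,883.4991 × 1.074332) = 10.35549.

10.36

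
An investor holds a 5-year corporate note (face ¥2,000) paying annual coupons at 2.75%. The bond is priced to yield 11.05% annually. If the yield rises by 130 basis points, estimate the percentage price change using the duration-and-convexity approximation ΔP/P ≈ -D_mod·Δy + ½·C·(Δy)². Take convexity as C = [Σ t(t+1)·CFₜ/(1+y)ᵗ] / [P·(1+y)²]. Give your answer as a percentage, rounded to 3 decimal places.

With y = 0.1105:
  t   CF        PV=CF/(1+0.1105)^t    t·PV        t(t+1)·PV
  1        55.00        49.5272        49.5272          99.0545
  2        55.00        44.5990        89.1981         267.5943
  3        55.00        40.1612       120.4837         481.9348
  4        55.00        36.1650       144.6600         723.2999
  5     2,055.00     1,216.7995     6,083.9973      36,503.9841
  Σ                  1,387.2520     6,487.8664      38,075.8675
P = 1,387.2520; D_Mac = 4.67678 yrs; D_mod = 4.21141 yrs; C = 22.25652.
Duration effect: -4.21141 × (+0.013) = -0.054748
Convexity effect: 0.5 × 22.25652 × (0.013)² = +0.0018807
ΔP/P ≈ -0.054748 + 0.0018807 = -0.052868 = -5.2868%.

-5.287%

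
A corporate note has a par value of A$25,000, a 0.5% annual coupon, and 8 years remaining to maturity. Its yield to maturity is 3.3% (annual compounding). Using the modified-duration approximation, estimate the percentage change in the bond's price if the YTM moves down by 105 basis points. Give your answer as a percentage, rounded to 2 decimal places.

+7.97%

Periodic yield y = 0.033. Modified duration first:
  t   CF        PV=CF/(1+0.033)^t    t·PV
  1       125.00       121.0068       121.0068
  2       125.00       117.1411       234.2822
  3       125.00       113.3990       340.1969
  4       125.00       109.7763       439.1053
  5       125.00       106.2694       531.3472
  6       125.00       102.8746       617.2475
  7       125.00        99.5882       697.1172
  8    25,125.00    19,377.7567   155,022.0534
  Σ                 20,147.8121   158,002.3566
P = 20,147.8121; D_Mac = 7.84216 yrs; D_mod = 7.84216/(1+0.033) = 7.59164 yrs.
ΔP/P ≈ -D_mod · Δy = -7.59164 × (-0.0105) = +0.079712 = +7.9712%.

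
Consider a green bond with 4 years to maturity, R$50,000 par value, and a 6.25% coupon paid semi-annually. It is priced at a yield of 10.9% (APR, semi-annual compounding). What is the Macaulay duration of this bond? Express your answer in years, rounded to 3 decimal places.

Periodic yield y = 0.0545. Discount each cash flow and weight by its period:
  t   CF        PV=CF/(1+0.0545)^t    t·PV
  1     1,562.50     1,481.7449     1,481.7449
  2     1,562.50     1,405.1635     2,810.3270
  3     1,562.50     1,332.5401     3,997.6202
  4     1,562.50     1,263.6700     5,054.6802
  5     1,562.50     1,198.3595     5,991.7973
  6     1,562.50     1,136.4243     6,818.5460
  7     1,562.50     1,077.6902     7,543.8315
  8    51,562.50    33,725.7249   269,805.7993
  Σ                 42,621.3174   303,504.3462
Price P = Σ PV = 42,621.3174.
Macaulay duration = Σ(t·PV) / P = 303,504.3462 / 42,621.3174 = 7.12095 half-year periods.
In years: 7.12095 / 2 = 3.56048 years.

3.560 years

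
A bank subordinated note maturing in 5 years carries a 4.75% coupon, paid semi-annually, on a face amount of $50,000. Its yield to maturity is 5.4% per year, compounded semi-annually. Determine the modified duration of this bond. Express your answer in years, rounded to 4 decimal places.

Periodic yield y = 0.027. First find Macaulay duration:
  t   CF        PV=CF/(1+0.027)^t    t·PV
  1     1,187.50     1,156.2804     1,156.2804
  2     1,187.50     1,125.8816     2,251.7632
  3     1,187.50     1,096.2820     3,288.8460
  4     1,187.50     1,067.4606     4,269.8423
  5     1,187.50     1,039.3969     5,196.9843
  6     1,187.50     1,012.0709     6,072.4257
  7     1,187.50       985.4634     6,898.2440
  8     1,187.50       959.5554     7,676.4435
  9     1,187.50       934.3286     8,408.9571
  10   51,187.50    39,215.6559   392,156.5590
  Σ                 48,592.3758   437,376.3455
P = 48,592.3758; Macaulay duration = 437,376.3455 / 48,592.3758 = 9.00093 half-year periods = 4.50046 years.
Modified duration = D_Mac / (1 + y) = 4.50046 / 1.027 = 4.38214 years.

4.3821 years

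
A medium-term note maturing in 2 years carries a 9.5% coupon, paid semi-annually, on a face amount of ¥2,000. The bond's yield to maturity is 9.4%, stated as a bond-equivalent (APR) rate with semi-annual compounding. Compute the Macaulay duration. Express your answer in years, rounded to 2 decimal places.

Periodic yield y = 0.047. Discount each cash flow and weight by its period:
  t   CF        PV=CF/(1+0.047)^t    t·PV
  1        95.00        90.7354        90.7354
  2        95.00        86.6623       173.3246
  3        95.00        82.7720       248.3161
  4     2,095.00     1,743.4010     6,973.6042
  Σ                  2,003.5708     7,485.9803
Price P = Σ PV = 2,003.5708.
Macaulay duration = Σ(t·PV) / P = 7,485.9803 / 2,003.5708 = 3.73632 half-year periods.
In years: 3.73632 / 2 = 1.86816 years.

1.87 years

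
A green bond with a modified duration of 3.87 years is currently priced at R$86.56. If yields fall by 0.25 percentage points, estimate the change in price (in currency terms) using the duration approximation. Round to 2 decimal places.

Duration approximation: ΔP/P ≈ -D_mod · Δy = -3.87 × (-0.0025) = +0.009675.
ΔP ≈ 86.56 × (+0.009675) = +0.837468.

+R$0.84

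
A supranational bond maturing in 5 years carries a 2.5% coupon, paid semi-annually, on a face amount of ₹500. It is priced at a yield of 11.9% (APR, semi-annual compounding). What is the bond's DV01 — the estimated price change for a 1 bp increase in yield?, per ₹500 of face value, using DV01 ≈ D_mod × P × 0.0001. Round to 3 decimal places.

Periodic yield y = 0.0595.
  t   CF        PV=CF/(1+0.0595)^t    t·PV
  1         6.25         5.8990         5.8990
  2         6.25         5.5677        11.1355
  3         6.25         5.2551        15.7652
  4         6.25         4.9599        19.8397
  5         6.25         4.6814        23.4070
  6         6.25         4.4185        26.5110
  7         6.25         4.1704        29.1925
  8         6.25         3.9362        31.4892
  9         6.25         3.7151        33.4360
  10      506.25       284.0243     2,840.2425
  Σ                    326.6275     3,036.9176
P = 326.6275; D_Mac = 9.29780 half-year periods = 4.64890 yrs; D_mod = 4.38783 yrs.
DV01 ≈ 4.38783 × 326.6275 × 0.0001 = 0.143318.

₹0.143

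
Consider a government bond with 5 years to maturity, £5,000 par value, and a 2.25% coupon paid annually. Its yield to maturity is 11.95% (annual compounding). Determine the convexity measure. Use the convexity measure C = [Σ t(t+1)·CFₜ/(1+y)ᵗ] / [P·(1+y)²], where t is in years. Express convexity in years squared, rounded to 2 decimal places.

With y = 0.1195:
  t   CF        PV=CF/(1+0.1195)^t    t·PV        t(t+1)·PV
  1       112.50       100.4913       100.4913         200.9826
  2       112.50        89.7644       179.5289         538.5866
  3       112.50        80.1826       240.5479         962.1914
  4       112.50        71.6236       286.4944       1,432.4719
  5     5,112.50     2,907.4539    14,537.2693      87,223.6158
  Σ                  3,249.5158    15,344.3317      90,357.8484
P = 3,249.5158.
Convexity = Σ t(t+1)·PV / [P·(1+y)²] = 90,357.8484 / (3,249.5158 × 1.253280) = 22.18702.

22.19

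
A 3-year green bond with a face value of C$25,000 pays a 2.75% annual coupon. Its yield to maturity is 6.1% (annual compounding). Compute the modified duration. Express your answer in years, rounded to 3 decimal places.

2.749 years

Periodic yield y = 0.061. First find Macaulay duration:
  t   CF        PV=CF/(1+0.061)^t    t·PV
  1       687.50       647.9736       647.9736
  2       687.50       610.7197     1,221.4394
  3    25,687.50    21,506.7946    64,520.3838
  Σ                 22,765.4879    66,389.7968
P = 22,765.4879; Macaulay duration = 66,389.7968 / 22,765.4879 = 2.91625 years.
Modified duration = D_Mac / (1 + y) = 2.91625 / 1.061 = 2.74858 years.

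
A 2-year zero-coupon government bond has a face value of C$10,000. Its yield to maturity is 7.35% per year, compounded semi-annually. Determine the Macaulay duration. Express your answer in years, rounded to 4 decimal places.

2.0000 years

A zero-coupon bond has a single cash flow at maturity, so its Macaulay duration equals its maturity: 2 years.
(Equivalently: 4 semi-annual periods ÷ 2 = 2 years.)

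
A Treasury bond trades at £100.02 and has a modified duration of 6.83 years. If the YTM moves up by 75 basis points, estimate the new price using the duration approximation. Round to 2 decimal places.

£94.90

Duration approximation: ΔP/P ≈ -D_mod · Δy = -6.83 × (+0.0075) = -0.051225.
New price ≈ 100.02 × (1 - 0.051225) = 94.8964755.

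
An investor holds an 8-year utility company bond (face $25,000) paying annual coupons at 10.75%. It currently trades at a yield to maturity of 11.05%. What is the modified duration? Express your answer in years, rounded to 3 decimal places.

5.162 years

Periodic yield y = 0.1105. First find Macaulay duration:
  t   CF        PV=CF/(1+0.1105)^t    t·PV
  1     2,687.50     2,420.0810     2,420.0810
  2     2,687.50     2,179.2715     4,358.5431
  3     2,687.50     1,962.4237     5,887.2712
  4     2,687.50     1,767.1533     7,068.6131
  5     2,687.50     1,591.3132     7,956.5659
  6     2,687.50     1,432.9700     8,597.8199
  7     2,687.50     1,290.3827     9,032.6789
  8    27,687.50    11,971.1326    95,769.0606
  Σ                 24,614.7280   141,090.6338
P = 24,614.7280; Macaulay duration = 141,090.6338 / 24,614.7280 = 5.73196 years.
Modified duration = D_Mac / (1 + y) = 5.73196 / 1.1105 = 5.16160 years.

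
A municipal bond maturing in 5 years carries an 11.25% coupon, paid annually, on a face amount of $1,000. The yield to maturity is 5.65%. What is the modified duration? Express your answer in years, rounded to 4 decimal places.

Periodic yield y = 0.0565. First find Macaulay duration:
  t   CF        PV=CF/(1+0.0565)^t    t·PV
  1       112.50       106.4837       106.4837
  2       112.50       100.7891       201.5782
  3       112.50        95.3990       286.1971
  4       112.50        90.2972       361.1890
  5     1,112.50       845.1864     4,225.9321
  Σ                  1,238.1555     5,181.3801
P = 1,238.1555; Macaulay duration = 5,181.3801 / 1,238.1555 = 4.18476 years.
Modified duration = D_Mac / (1 + y) = 4.18476 / 1.0565 = 3.96096 years.

3.9610 years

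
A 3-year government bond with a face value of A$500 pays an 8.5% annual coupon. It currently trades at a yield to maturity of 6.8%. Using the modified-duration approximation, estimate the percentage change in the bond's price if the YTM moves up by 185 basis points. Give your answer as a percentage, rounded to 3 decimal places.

Periodic yield y = 0.068. Modified duration first:
  t   CF        PV=CF/(1+0.068)^t    t·PV
  1        42.50        39.7940        39.7940
  2        42.50        37.2603        74.5206
  3       542.50       445.3341     1,336.0024
  Σ                    522.3884     1,450.3170
P = 522.3884; D_Mac = 2.77632 yrs; D_mod = 2.77632/(1+0.068) = 2.59955 yrs.
ΔP/P ≈ -D_mod · Δy = -2.59955 × (+0.0185) = -0.048092 = -4.8092%.

-4.809%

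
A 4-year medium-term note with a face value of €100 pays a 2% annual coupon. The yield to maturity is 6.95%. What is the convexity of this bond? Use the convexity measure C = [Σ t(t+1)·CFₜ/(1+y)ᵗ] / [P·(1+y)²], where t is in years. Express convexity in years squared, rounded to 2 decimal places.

16.74

With y = 0.0695:
  t   CF        PV=CF/(1+0.0695)^t    t·PV        t(t+1)·PV
  1         2.00         1.8700         1.8700           3.7401
  2         2.00         1.7485         3.4970          10.4911
  3         2.00         1.6349         4.9047          19.6186
  4       102.00        77.9609       311.8437       1,559.2186
  Σ                     83.2144       322.1154       1,593.0684
P = 83.2144.
Convexity = Σ t(t+1)·PV / [P·(1+y)²] = 1,593.0684 / (83.2144 × 1.143830) = 16.73688.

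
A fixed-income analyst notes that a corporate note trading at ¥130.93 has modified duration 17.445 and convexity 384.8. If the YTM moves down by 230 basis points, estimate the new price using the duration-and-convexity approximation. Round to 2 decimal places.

Duration effect: -D_mod·Δy = -17.445 × (-0.023) = +0.401235
Convexity effect: ½·C·(Δy)² = 0.5 × 384.8 × (-0.023)² = +0.1017796
ΔP/P ≈ +0.401235 + 0.1017796 = +0.5030146
New price ≈ 130.93 × (1 + 0.5030146) = 196.789701578.

¥196.79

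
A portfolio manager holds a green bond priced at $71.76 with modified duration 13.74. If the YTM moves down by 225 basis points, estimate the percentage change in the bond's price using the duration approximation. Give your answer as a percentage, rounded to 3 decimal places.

+30.915%

Duration approximation: ΔP/P ≈ -D_mod · Δy = -13.74 × (-0.0225) = +0.309150.
As a percentage: +30.9150%.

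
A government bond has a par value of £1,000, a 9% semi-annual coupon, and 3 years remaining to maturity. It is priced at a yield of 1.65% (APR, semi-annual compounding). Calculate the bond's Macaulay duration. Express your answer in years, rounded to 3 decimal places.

2.727 years

Periodic yield y = 0.00825. Discount each cash flow and weight by its period:
  t   CF        PV=CF/(1+0.00825)^t    t·PV
  1        45.00        44.6318        44.6318
  2        45.00        44.2666        88.5332
  3        45.00        43.9044       131.7131
  4        45.00        43.5451       174.1805
  5        45.00        43.1888       215.9441
  6     1,045.00       994.7339     5,968.4032
  Σ                  1,214.2706     6,623.4060
Price P = Σ PV = 1,214.2706.
Macaulay duration = Σ(t·PV) / P = 6,623.4060 / 1,214.2706 = 5.45464 half-year periods.
In years: 5.45464 / 2 = 2.72732 years.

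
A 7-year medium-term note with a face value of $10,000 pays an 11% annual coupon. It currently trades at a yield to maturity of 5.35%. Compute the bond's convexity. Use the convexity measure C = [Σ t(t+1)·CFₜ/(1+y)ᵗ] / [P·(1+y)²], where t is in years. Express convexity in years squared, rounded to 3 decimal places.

35.963

With y = 0.0535:
  t   CF        PV=CF/(1+0.0535)^t    t·PV        t(t+1)·PV
  1     1,100.00     1,044.1386     1,044.1386       2,088.2772
  2     1,100.00       991.1140     1,982.2280       5,946.6839
  3     1,100.00       940.7821     2,822.3464      11,289.3857
  4     1,100.00       893.0063     3,572.0252      17,860.1261
  5     1,100.00       847.6567     4,238.2834      25,429.7002
  6     1,100.00       804.6100     4,827.6602      33,793.6215
  7    11,100.00     7,706.9262    53,948.4833     431,587.8661
  Σ                 13,228.2339    72,435.1651     527,995.6607
P = 13,228.2339.
Convexity = Σ t(t+1)·PV / [P·(1+y)²] = 527,995.6607 / (13,228.2339 × 1.109862) = 35.96329.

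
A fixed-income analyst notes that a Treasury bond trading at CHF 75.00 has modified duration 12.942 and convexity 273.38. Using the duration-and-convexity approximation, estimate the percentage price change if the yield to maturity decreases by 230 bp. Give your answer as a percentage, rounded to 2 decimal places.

Duration effect: -D_mod·Δy = -12.942 × (-0.023) = +0.297666
Convexity effect: ½·C·(Δy)² = 0.5 × 273.38 × (-0.023)² = +0.07230901
ΔP/P ≈ +0.297666 + 0.07230901 = +0.36997501
= +36.997501%.

+37.00%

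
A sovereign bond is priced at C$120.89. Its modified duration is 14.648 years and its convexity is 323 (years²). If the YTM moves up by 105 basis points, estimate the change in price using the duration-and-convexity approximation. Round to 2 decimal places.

-C$16.44

Duration effect: -D_mod·Δy = -14.648 × (+0.0105) = -0.153804
Convexity effect: ½·C·(Δy)² = 0.5 × 323 × (0.0105)² = +0.017805375
ΔP/P ≈ -0.153804 + 0.017805375 = -0.135998625
ΔP ≈ 120.89 × (-0.135998625) = -16.44087377625.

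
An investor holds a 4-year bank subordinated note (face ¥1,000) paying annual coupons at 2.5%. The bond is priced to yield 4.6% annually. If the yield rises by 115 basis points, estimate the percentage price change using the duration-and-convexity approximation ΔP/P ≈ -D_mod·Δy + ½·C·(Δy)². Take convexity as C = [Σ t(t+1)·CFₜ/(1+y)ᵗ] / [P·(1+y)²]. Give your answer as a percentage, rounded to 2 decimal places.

-4.12%

With y = 0.046:
  t   CF        PV=CF/(1+0.046)^t    t·PV        t(t+1)·PV
  1        25.00        23.9006        23.9006          47.8011
  2        25.00        22.8495        45.6990         137.0970
  3        25.00        21.8446        65.5339         262.1357
  4     1,025.00       856.2432     3,424.9727      17,124.8637
  Σ                    924.8379     3,560.1062      17,571.8975
P = 924.8379; D_Mac = 3.84944 yrs; D_mod = 3.68015 yrs; C = 17.36560.
Duration effect: -3.68015 × (+0.0115) = -0.042322
Convexity effect: 0.5 × 17.36560 × (0.0115)² = +0.0011483
ΔP/P ≈ -0.042322 + 0.0011483 = -0.041173 = -4.1173%.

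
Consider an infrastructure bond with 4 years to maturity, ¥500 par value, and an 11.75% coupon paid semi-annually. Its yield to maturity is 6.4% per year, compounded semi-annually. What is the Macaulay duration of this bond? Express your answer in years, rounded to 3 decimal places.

3.368 years

Periodic yield y = 0.032. Discount each cash flow and weight by its period:
  t   CF        PV=CF/(1+0.032)^t    t·PV
  1       29.375        28.4641        28.4641
  2       29.375        27.5815        55.1631
  3       29.375        26.7263        80.1789
  4       29.375        25.8976       103.5903
  5       29.375        25.0945       125.4727
  6       29.375        24.3164       145.8985
  7       29.375        23.5624       164.9370
  8      529.375       411.4583     3,291.6666
  Σ                    593.1013     3,995.3712
Price P = Σ PV = 593.1013.
Macaulay duration = Σ(t·PV) / P = 3,995.3712 / 593.1013 = 6.73641 half-year periods.
In years: 6.73641 / 2 = 3.36820 years.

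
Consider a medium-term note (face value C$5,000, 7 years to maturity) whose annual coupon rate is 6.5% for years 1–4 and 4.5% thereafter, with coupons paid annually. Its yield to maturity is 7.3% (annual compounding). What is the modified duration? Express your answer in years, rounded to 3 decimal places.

Periodic yield y = 0.073. First find Macaulay duration:
  t   CF        PV=CF/(1+0.073)^t    t·PV
  1       325.00       302.8891       302.8891
  2       325.00       282.2825       564.5650
  3       325.00       263.0778       789.2334
  4       325.00       245.1797       980.7187
  5       225.00       158.1918       790.9589
  6       225.00       147.4294       884.5766
  7     5,225.00     3,190.7167    22,335.0167
  Σ                  4,589.7669    26,647.9583
P = 4,589.7669; Macaulay duration = 26,647.9583 / 4,589.7669 = 5.80595 years.
Modified duration = D_Mac / (1 + y) = 5.80595 / 1.073 = 5.41095 years.

5.411 years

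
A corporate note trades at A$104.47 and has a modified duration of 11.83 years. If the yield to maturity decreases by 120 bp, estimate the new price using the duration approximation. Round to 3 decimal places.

A$119.301

Duration approximation: ΔP/P ≈ -D_mod · Δy = -11.83 × (-0.012) = +0.141960.
New price ≈ 104.47 × (1 + 0.141960) = 119.3005612.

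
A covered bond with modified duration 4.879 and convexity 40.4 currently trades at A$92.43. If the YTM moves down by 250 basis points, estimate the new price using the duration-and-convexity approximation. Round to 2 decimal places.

Duration effect: -D_mod·Δy = -4.879 × (-0.025) = +0.121975
Convexity effect: ½·C·(Δy)² = 0.5 × 40.4 × (-0.025)² = +0.0126250
ΔP/P ≈ +0.121975 + 0.0126250 = +0.134600
New price ≈ 92.43 × (1 + 0.134600) = 104.871078.

A$104.87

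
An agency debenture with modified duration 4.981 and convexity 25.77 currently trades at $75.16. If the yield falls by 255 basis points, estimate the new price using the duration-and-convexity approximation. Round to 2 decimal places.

Duration effect: -D_mod·Δy = -4.981 × (-0.0255) = +0.1270155
Convexity effect: ½·C·(Δy)² = 0.5 × 25.77 × (-0.0255)² = +0.00837847125
ΔP/P ≈ +0.1270155 + 0.00837847125 = +0.13539397125
New price ≈ 75.16 × (1 + 0.13539397125) = 85.33621087915.

$85.34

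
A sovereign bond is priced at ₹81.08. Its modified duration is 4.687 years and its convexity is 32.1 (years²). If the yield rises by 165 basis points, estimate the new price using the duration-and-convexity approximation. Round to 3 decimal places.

Duration effect: -D_mod·Δy = -4.687 × (+0.0165) = -0.0773355
Convexity effect: ½·C·(Δy)² = 0.5 × 32.1 × (0.0165)² = +0.0043696125
ΔP/P ≈ -0.0773355 + 0.0043696125 = -0.0729658875
New price ≈ 81.08 × (1 - 0.0729658875) = 75.1639258415.

₹75.164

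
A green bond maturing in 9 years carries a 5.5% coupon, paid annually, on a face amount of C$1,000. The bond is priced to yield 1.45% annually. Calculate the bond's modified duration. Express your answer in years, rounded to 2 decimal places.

7.48 years

Periodic yield y = 0.0145. First find Macaulay duration:
  t   CF        PV=CF/(1+0.0145)^t    t·PV
  1        55.00        54.2139        54.2139
  2        55.00        53.4390       106.8781
  3        55.00        52.6752       158.0257
  4        55.00        51.9224       207.6895
  5        55.00        51.1803       255.9013
  6        55.00        50.4487       302.6925
  7        55.00        49.7277       348.0939
  8        55.00        49.0169       392.1356
  9     1,055.00       926.7957     8,341.1611
  Σ                  1,339.4199    10,166.7914
P = 1,339.4199; Macaulay duration = 10,166.7914 / 1,339.4199 = 7.59044 years.
Modified duration = D_Mac / (1 + y) = 7.59044 / 1.0145 = 7.48196 years.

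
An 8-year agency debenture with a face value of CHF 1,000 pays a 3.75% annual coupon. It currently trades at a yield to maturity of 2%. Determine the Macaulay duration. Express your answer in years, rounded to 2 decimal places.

7.12 years

Periodic yield y = 0.02. Discount each cash flow and weight by its year:
  t   CF        PV=CF/(1+0.02)^t    t·PV
  1        37.50        36.7647        36.7647
  2        37.50        36.0438        72.0877
  3        37.50        35.3371       106.0113
  4        37.50        34.6442       138.5768
  5        37.50        33.9649       169.8245
  6        37.50        33.2989       199.7936
  7        37.50        32.6460       228.5220
  8     1,037.50       885.4963     7,083.9701
  Σ                  1,128.1959     8,035.5507
Price P = Σ PV = 1,128.1959.
Macaulay duration = Σ(t·PV) / P = 8,035.5507 / 1,128.1959 = 7.12248 years.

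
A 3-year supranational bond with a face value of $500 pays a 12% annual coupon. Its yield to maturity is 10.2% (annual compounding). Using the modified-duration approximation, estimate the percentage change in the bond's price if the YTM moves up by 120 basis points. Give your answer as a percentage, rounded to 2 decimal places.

-2.94%

Periodic yield y = 0.102. Modified duration first:
  t   CF        PV=CF/(1+0.102)^t    t·PV
  1        60.00        54.4465        54.4465
  2        60.00        49.4070        98.8139
  3       560.00       418.4497     1,255.3490
  Σ                    522.3031     1,408.6094
P = 522.3031; D_Mac = 2.69692 yrs; D_mod = 2.69692/(1+0.102) = 2.44730 yrs.
ΔP/P ≈ -D_mod · Δy = -2.44730 × (+0.012) = -0.029368 = -2.9368%.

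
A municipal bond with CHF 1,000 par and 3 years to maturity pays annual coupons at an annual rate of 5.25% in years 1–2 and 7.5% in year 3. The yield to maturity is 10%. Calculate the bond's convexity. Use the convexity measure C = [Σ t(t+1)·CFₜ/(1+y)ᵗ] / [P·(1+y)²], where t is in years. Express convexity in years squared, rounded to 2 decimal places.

With y = 0.1:
  t   CF        PV=CF/(1+0.1)^t    t·PV        t(t+1)·PV
  1        52.50        47.7273        47.7273          95.4545
  2        52.50        43.3884        86.7769         260.3306
  3     1,075.00       807.6634     2,422.9902       9,691.9609
  Σ                    898.7791     2,557.4944      10,047.7461
P = 898.7791.
Convexity = Σ t(t+1)·PV / [P·(1+y)²] = 10,047.7461 / (898.7791 × 1.210000) = 9.23911.

9.24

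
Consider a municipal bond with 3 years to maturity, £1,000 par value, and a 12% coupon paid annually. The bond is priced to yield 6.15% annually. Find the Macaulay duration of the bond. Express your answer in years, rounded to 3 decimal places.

2.712 years

Periodic yield y = 0.0615. Discount each cash flow and weight by its year:
  t   CF        PV=CF/(1+0.0615)^t    t·PV
  1       120.00       113.0476       113.0476
  2       120.00       106.4980       212.9959
  3     1,120.00       936.3927     2,809.1782
  Σ                  1,155.9382     3,135.2216
Price P = Σ PV = 1,155.9382.
Macaulay duration = Σ(t·PV) / P = 3,135.2216 / 1,155.9382 = 2.71227 years.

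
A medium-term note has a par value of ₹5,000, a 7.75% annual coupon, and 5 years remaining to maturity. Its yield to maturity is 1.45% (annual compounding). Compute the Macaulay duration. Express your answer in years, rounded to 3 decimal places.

4.421 years

Periodic yield y = 0.0145. Discount each cash flow and weight by its year:
  t   CF        PV=CF/(1+0.0145)^t    t·PV
  1       387.50       381.9616       381.9616
  2       387.50       376.5023       753.0045
  3       387.50       371.1210     1,113.3631
  4       387.50       365.8167     1,463.2667
  5     5,387.50     5,013.3385    25,066.6923
  Σ                  6,508.7400    28,778.2882
Price P = Σ PV = 6,508.7400.
Macaulay duration = Σ(t·PV) / P = 28,778.2882 / 6,508.7400 = 4.42148 years.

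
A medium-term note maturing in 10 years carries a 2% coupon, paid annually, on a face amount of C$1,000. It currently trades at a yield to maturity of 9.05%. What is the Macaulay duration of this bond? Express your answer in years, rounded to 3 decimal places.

Periodic yield y = 0.0905. Discount each cash flow and weight by its year:
  t   CF        PV=CF/(1+0.0905)^t    t·PV
  1        20.00        18.3402        18.3402
  2        20.00        16.8182        33.6363
  3        20.00        15.4224        46.2673
  4        20.00        14.1425        56.5701
  5        20.00        12.9689        64.8443
  6        20.00        11.8926        71.3555
  7        20.00        10.9056        76.3393
  8        20.00        10.0006        80.0045
  9        20.00         9.1706        82.5356
  10    1,020.00       428.8876     4,288.8758
  Σ                    548.5492     4,818.7691
Price P = Σ PV = 548.5492.
Macaulay duration = Σ(t·PV) / P = 4,818.7691 / 548.5492 = 8.78457 years.

8.785 years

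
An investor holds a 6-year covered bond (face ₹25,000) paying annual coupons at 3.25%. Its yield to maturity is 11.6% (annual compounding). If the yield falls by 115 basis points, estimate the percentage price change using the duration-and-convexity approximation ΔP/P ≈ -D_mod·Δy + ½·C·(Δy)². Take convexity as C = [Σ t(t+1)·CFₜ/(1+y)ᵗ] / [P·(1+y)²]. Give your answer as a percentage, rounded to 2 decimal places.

+5.78%

With y = 0.116:
  t   CF        PV=CF/(1+0.116)^t    t·PV        t(t+1)·PV
  1       812.50       728.0466       728.0466       1,456.0932
  2       812.50       652.3715     1,304.7430       3,914.2290
  3       812.50       584.5623     1,753.6868       7,014.7473
  4       812.50       523.8013     2,095.2053      10,476.0265
  5       812.50       469.3560     2,346.7801      14,080.6807
  6    25,812.50    13,361.1827    80,167.0960     561,169.6719
  Σ                 16,319.3204    88,395.5578     598,111.4486
P = 16,319.3204; D_Mac = 5.41662 yrs; D_mod = 4.85360 yrs; C = 29.42738.
Duration effect: -4.85360 × (-0.0115) = +0.055816
Convexity effect: 0.5 × 29.42738 × (-0.0115)² = +0.0019459
ΔP/P ≈ +0.055816 + 0.0019459 = +0.057762 = +5.7762%.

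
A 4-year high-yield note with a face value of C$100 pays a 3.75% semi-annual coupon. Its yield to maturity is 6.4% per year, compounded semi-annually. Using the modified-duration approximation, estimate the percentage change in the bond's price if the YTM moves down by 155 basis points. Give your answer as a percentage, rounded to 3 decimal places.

+5.612%

Periodic yield y = 0.032. Modified duration first:
  t   CF        PV=CF/(1+0.032)^t    t·PV
  1        1.875         1.8169         1.8169
  2        1.875         1.7605         3.5210
  3        1.875         1.7059         5.1178
  4        1.875         1.6530         6.6121
  5        1.875         1.6018         8.0089
  6        1.875         1.5521         9.3127
  7        1.875         1.5040        10.5279
  8      101.875        79.1827       633.4612
  Σ                     90.7769       678.3785
P = 90.7769; D_Mac = 7.47303 half-year periods = 3.73652 yrs; D_mod = 3.73652/(1+0.032) = 3.62065 yrs.
ΔP/P ≈ -D_mod · Δy = -3.62065 × (-0.0155) = +0.056120 = +5.6120%.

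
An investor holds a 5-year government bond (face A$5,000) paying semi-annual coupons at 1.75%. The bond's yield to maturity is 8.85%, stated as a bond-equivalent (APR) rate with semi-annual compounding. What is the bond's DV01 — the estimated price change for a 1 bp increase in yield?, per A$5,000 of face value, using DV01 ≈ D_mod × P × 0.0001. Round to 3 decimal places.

Periodic yield y = 0.04425.
  t   CF        PV=CF/(1+0.04425)^t    t·PV
  1        43.75        41.8961        41.8961
  2        43.75        40.1208        80.2415
  3        43.75        38.4206       115.2619
  4        43.75        36.7926       147.1703
  5        43.75        35.2335       176.1674
  6        43.75        33.7405       202.4428
  7        43.75        32.3107       226.1751
  8        43.75        30.9416       247.5325
  9        43.75        29.6304       266.6737
  10    5,043.75     3,271.2122    32,712.1217
  Σ                  3,590.2989    34,215.6830
P = 3,590.2989; D_Mac = 9.53004 half-year periods = 4.76502 yrs; D_mod = 4.56310 yrs.
DV01 ≈ 4.56310 × 3,590.2989 × 0.0001 = 1.638290.

A$1.638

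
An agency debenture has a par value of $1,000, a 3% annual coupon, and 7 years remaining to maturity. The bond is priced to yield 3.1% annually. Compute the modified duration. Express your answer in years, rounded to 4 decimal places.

6.2221 years

Periodic yield y = 0.031. First find Macaulay duration:
  t   CF        PV=CF/(1+0.031)^t    t·PV
  1        30.00        29.0980        29.0980
  2        30.00        28.2230        56.4461
  3        30.00        27.3744        82.1233
  4        30.00        26.5513       106.2054
  5        30.00        25.7530       128.7650
  6        30.00        24.9787       149.8720
  7     1,030.00       831.8147     5,822.7026
  Σ                    993.7931     6,375.2124
P = 993.7931; Macaulay duration = 6,375.2124 / 993.7931 = 6.41503 years.
Modified duration = D_Mac / (1 + y) = 6.41503 / 1.031 = 6.22214 years.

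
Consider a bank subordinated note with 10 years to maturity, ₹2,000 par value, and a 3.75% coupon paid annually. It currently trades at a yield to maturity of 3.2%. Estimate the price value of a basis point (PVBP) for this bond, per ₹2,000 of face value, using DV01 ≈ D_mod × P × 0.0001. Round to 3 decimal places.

Periodic yield y = 0.032.
  t   CF        PV=CF/(1+0.032)^t    t·PV
  1        75.00        72.6744        72.6744
  2        75.00        70.4209       140.8419
  3        75.00        68.2374       204.7121
  4        75.00        66.1215       264.4859
  5        75.00        64.0712       320.3559
  6        75.00        62.0845       372.5069
  7        75.00        60.1594       421.1157
  8        75.00        58.2940       466.3518
  9        75.00        56.4864       508.3777
  10    2,075.00     1,514.3321    15,143.3210
  Σ                  2,092.8817    17,914.7433
P = 2,092.8817; D_Mac = 8.55985 yrs; D_mod = 8.29442 yrs.
DV01 ≈ 8.29442 × 2,092.8817 × 0.0001 = 1.735925.

₹1.736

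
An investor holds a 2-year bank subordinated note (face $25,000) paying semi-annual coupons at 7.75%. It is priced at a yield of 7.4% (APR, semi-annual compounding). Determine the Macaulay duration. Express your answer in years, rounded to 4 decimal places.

1.8912 years

Periodic yield y = 0.037. Discount each cash flow and weight by its period:
  t   CF        PV=CF/(1+0.037)^t    t·PV
  1       968.75       934.1851       934.1851
  2       968.75       900.8536     1,801.7071
  3       968.75       868.7113     2,606.1338
  4    25,968.75    22,456.1872    89,824.7488
  Σ                 25,159.9372    95,166.7748
Price P = Σ PV = 25,159.9372.
Macaulay duration = Σ(t·PV) / P = 95,166.7748 / 25,159.9372 = 3.78247 half-year periods.
In years: 3.78247 / 2 = 1.89124 years.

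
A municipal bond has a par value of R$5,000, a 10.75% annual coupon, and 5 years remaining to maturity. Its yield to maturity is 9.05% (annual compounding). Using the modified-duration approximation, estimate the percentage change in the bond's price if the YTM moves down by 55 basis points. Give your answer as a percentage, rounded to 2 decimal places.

Periodic yield y = 0.0905. Modified duration first:
  t   CF        PV=CF/(1+0.0905)^t    t·PV
  1       537.50       492.8932       492.8932
  2       537.50       451.9882       903.9765
  3       537.50       414.4780     1,243.4339
  4       537.50       380.0807     1,520.3227
  5     5,537.50     3,590.7518    17,953.7591
  Σ                  5,330.1919    22,114.3854
P = 5,330.1919; D_Mac = 4.14889 yrs; D_mod = 4.14889/(1+0.0905) = 3.80458 yrs.
ΔP/P ≈ -D_mod · Δy = -3.80458 × (-0.0055) = +0.020925 = +2.0925%.

+2.09%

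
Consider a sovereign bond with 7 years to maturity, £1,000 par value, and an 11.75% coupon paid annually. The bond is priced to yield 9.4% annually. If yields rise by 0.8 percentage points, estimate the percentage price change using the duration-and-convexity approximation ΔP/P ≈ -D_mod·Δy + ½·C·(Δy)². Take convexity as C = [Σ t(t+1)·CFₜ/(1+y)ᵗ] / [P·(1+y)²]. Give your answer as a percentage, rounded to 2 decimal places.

With y = 0.094:
  t   CF        PV=CF/(1+0.094)^t    t·PV        t(t+1)·PV
  1       117.50       107.4040       107.4040         214.8080
  2       117.50        98.1755       196.3510         589.0531
  3       117.50        89.7400       269.2199       1,076.8796
  4       117.50        82.0292       328.1169       1,640.5844
  5       117.50        74.9810       374.9050       2,249.4301
  6       117.50        68.5384       411.2304       2,878.6126
  7     1,117.50       595.8354     4,170.8476      33,366.7805
  Σ                  1,116.7035     5,858.0748      42,016.1485
P = 1,116.7035; D_Mac = 5.24586 yrs; D_mod = 4.79512 yrs; C = 31.43719.
Duration effect: -4.79512 × (+0.008) = -0.038361
Convexity effect: 0.5 × 31.43719 × (0.008)² = +0.0010060
ΔP/P ≈ -0.038361 + 0.0010060 = -0.037355 = -3.7355%.

-3.74%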